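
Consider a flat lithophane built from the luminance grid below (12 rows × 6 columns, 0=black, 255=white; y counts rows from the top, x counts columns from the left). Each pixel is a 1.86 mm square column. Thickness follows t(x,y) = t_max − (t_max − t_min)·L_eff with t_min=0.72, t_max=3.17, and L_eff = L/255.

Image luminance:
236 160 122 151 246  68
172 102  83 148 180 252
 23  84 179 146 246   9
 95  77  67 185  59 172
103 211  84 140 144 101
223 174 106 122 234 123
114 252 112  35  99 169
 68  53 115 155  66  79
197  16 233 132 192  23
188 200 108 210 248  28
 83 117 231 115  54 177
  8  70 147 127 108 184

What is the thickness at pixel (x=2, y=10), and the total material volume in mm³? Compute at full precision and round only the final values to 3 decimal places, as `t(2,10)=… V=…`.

t(2,10)=0.951 V=472.516

span = t_max - t_min = 3.17 - 0.72 = 2.450
L(2,10) = 231, L_eff = 231/255 = 0.905882
t(2,10) = 3.17 - 2.450·0.905882 = 0.951
Σt over all 12·6 pixels = 58047/425 ≈ 136.5811765
V = pitch²·Σt = 1.86²·58047/425 = 472.516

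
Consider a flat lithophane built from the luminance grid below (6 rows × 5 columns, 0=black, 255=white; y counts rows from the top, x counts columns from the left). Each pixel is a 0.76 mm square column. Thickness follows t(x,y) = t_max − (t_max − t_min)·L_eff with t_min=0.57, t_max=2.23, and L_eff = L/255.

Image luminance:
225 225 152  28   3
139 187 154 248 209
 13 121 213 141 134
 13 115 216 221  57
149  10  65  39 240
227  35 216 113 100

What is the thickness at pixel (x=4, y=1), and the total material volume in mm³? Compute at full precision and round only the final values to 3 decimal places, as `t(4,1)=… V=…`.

t(4,1)=0.869 V=23.571

span = t_max - t_min = 2.23 - 0.57 = 1.660
L(4,1) = 209, L_eff = 209/255 = 0.819608
t(4,1) = 2.23 - 1.660·0.819608 = 0.869
Σt over all 6·5 pixels = 173437/4250 ≈ 40.8087059
V = pitch²·Σt = 0.76²·173437/4250 = 23.571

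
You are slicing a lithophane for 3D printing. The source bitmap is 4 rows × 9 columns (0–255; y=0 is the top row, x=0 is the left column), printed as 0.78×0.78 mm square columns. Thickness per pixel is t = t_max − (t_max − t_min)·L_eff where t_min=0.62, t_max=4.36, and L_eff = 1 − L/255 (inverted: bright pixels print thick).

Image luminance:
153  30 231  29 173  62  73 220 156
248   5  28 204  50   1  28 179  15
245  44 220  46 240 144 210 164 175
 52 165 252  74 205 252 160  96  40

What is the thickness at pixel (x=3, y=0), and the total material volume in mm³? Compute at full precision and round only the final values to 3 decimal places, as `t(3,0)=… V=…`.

span = t_max - t_min = 4.36 - 0.62 = 3.740
L(3,0) = 29, L_eff = 1 - 29/255 = 0.886275 (inverted)
t(3,0) = 4.36 - 3.740·0.886275 = 1.045
Σt over all 4·9 pixels = 68099/750 ≈ 90.7986667
V = pitch²·Σt = 0.78²·68099/750 = 55.242

t(3,0)=1.045 V=55.242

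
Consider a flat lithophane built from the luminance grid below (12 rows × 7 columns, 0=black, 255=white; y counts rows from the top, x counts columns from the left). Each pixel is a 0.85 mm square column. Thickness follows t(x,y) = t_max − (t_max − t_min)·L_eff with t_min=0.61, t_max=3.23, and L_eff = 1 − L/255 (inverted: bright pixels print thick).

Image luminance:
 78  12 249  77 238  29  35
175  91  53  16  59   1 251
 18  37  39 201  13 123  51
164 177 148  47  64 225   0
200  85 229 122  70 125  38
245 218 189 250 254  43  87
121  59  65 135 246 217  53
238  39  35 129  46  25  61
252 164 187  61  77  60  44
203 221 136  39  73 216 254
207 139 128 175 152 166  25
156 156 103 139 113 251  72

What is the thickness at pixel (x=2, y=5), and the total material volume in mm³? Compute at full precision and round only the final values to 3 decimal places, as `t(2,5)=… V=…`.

t(2,5)=2.552 V=113.214

span = t_max - t_min = 3.23 - 0.61 = 2.620
L(2,5) = 189, L_eff = 1 - 189/255 = 0.258824 (inverted)
t(2,5) = 3.23 - 2.620·0.258824 = 2.552
Σt over all 12·7 pixels = 998947/6375 ≈ 156.6975686
V = pitch²·Σt = 0.85²·998947/6375 = 113.214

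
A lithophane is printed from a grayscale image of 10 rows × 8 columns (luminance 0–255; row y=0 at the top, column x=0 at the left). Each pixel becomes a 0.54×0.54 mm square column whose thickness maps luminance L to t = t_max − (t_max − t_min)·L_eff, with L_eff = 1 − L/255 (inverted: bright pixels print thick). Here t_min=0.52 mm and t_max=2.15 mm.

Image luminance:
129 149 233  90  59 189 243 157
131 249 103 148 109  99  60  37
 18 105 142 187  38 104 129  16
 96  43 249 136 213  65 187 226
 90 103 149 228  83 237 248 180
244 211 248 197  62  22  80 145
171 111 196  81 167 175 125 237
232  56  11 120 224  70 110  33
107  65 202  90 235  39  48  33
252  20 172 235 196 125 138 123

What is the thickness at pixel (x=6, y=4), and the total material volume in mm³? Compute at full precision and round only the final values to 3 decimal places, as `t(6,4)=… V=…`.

span = t_max - t_min = 2.15 - 0.52 = 1.630
L(6,4) = 248, L_eff = 1 - 248/255 = 0.027451 (inverted)
t(6,4) = 2.15 - 1.630·0.027451 = 2.105
Σt over all 10·8 pixels = 566359/5100 ≈ 111.0507843
V = pitch²·Σt = 0.54²·566359/5100 = 32.382

t(6,4)=2.105 V=32.382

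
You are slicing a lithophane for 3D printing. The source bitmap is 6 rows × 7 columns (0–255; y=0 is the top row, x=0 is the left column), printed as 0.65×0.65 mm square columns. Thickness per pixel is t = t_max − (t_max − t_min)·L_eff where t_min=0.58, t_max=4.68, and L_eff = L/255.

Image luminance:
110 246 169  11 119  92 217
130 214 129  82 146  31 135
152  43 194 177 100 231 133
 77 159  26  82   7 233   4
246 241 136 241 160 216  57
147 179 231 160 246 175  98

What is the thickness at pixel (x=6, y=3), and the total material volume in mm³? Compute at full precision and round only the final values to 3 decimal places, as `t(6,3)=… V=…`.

span = t_max - t_min = 4.68 - 0.58 = 4.100
L(6,3) = 4, L_eff = 4/255 = 0.015686
t(6,3) = 4.68 - 4.100·0.015686 = 4.616
Σt over all 6·7 pixels = 42661/425 ≈ 100.3788235
V = pitch²·Σt = 0.65²·42661/425 = 42.410

t(6,3)=4.616 V=42.410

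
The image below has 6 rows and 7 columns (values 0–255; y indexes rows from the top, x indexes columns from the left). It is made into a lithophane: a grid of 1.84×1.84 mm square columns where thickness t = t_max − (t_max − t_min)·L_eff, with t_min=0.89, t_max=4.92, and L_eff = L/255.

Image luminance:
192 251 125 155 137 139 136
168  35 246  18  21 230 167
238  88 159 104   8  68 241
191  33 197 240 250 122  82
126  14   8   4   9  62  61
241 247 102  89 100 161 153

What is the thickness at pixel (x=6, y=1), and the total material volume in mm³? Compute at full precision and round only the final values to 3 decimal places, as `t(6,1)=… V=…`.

span = t_max - t_min = 4.92 - 0.89 = 4.030
L(6,1) = 167, L_eff = 167/255 = 0.654902
t(6,1) = 4.92 - 4.030·0.654902 = 2.281
Σt over all 6·7 pixels = 514311/4250 ≈ 121.0143529
V = pitch²·Σt = 1.84²·514311/4250 = 409.706

t(6,1)=2.281 V=409.706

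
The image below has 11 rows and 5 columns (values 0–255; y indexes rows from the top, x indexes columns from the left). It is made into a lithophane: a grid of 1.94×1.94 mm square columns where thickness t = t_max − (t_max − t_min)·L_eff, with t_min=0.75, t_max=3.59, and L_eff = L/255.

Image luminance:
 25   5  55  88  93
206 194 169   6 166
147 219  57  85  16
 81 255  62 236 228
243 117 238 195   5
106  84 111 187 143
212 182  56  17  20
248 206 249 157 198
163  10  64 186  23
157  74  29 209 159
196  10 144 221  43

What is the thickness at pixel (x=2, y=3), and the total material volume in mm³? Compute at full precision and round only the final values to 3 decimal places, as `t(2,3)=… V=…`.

t(2,3)=2.899 V=447.404

span = t_max - t_min = 3.59 - 0.75 = 2.840
L(2,3) = 62, L_eff = 62/255 = 0.243137
t(2,3) = 3.59 - 2.840·0.243137 = 2.899
Σt over all 11·5 pixels = 35663/300 ≈ 118.8766667
V = pitch²·Σt = 1.94²·35663/300 = 447.404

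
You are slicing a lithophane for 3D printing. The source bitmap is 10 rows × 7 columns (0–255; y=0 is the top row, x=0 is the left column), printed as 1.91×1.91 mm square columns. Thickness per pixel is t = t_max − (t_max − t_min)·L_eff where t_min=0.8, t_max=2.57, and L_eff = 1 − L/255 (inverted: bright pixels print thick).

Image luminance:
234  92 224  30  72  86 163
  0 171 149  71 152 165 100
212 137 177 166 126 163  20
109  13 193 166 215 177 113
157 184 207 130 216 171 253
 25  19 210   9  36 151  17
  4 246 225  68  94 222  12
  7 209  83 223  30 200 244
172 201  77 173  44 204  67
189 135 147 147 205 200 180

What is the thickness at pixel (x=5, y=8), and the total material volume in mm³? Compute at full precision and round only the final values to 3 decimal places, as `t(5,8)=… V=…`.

span = t_max - t_min = 2.57 - 0.8 = 1.770
L(5,8) = 204, L_eff = 1 - 204/255 = 0.200000 (inverted)
t(5,8) = 2.57 - 1.770·0.200000 = 2.216
Σt over all 10·7 pixels = 1035851/8500 ≈ 121.8648235
V = pitch²·Σt = 1.91²·1035851/8500 = 444.575

t(5,8)=2.216 V=444.575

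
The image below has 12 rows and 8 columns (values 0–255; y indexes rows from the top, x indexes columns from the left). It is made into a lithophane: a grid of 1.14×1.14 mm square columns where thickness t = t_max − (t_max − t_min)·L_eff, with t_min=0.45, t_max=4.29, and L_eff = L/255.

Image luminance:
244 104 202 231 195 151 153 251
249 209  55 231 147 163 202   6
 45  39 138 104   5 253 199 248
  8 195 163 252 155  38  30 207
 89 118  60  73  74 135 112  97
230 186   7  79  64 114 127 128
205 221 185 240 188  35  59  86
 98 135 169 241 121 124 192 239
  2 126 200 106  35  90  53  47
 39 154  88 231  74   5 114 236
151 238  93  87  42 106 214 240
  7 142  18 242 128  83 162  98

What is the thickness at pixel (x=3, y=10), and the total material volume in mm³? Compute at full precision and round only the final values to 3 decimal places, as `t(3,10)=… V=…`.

t(3,10)=2.980 V=285.626

span = t_max - t_min = 4.29 - 0.45 = 3.840
L(3,10) = 87, L_eff = 87/255 = 0.341176
t(3,10) = 4.29 - 3.840·0.341176 = 2.980
Σt over all 12·8 pixels = 467032/2125 ≈ 219.7797647
V = pitch²·Σt = 1.14²·467032/2125 = 285.626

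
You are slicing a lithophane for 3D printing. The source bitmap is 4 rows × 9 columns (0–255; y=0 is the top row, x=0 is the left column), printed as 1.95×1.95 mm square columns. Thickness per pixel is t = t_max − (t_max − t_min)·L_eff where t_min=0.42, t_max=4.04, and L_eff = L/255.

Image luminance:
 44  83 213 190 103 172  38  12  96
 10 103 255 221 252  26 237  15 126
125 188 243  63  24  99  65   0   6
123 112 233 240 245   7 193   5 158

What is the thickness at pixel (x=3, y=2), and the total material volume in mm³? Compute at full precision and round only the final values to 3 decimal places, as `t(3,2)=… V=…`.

t(3,2)=3.146 V=319.570

span = t_max - t_min = 4.04 - 0.42 = 3.620
L(3,2) = 63, L_eff = 63/255 = 0.247059
t(3,2) = 4.04 - 3.620·0.247059 = 3.146
Σt over all 4·9 pixels = 214307/2550 ≈ 84.0419608
V = pitch²·Σt = 1.95²·214307/2550 = 319.570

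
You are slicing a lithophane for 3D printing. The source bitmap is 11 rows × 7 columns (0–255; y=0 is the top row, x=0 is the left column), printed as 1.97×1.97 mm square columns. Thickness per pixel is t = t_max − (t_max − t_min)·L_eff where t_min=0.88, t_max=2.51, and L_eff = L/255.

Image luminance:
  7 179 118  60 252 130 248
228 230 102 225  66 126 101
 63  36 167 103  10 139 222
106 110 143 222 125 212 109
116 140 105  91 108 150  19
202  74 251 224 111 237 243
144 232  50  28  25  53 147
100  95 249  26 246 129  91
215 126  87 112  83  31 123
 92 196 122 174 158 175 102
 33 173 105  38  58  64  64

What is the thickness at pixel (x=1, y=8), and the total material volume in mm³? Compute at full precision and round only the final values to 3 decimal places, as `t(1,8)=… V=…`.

span = t_max - t_min = 2.51 - 0.88 = 1.630
L(1,8) = 126, L_eff = 126/255 = 0.494118
t(1,8) = 2.51 - 1.630·0.494118 = 1.705
Σt over all 11·7 pixels = 3321857/25500 ≈ 130.2689020
V = pitch²·Σt = 1.97²·3321857/25500 = 505.561

t(1,8)=1.705 V=505.561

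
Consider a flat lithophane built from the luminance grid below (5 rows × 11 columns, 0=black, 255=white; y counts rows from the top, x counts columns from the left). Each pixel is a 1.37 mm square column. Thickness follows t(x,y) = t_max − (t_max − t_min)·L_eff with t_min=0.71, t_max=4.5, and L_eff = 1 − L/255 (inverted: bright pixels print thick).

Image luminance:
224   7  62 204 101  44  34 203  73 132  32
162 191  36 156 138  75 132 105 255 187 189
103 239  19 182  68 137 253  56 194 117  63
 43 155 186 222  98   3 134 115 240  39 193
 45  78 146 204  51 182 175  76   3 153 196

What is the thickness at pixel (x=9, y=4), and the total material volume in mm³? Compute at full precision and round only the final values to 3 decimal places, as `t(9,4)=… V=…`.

span = t_max - t_min = 4.5 - 0.71 = 3.790
L(9,4) = 153, L_eff = 1 - 153/255 = 0.400000 (inverted)
t(9,4) = 4.5 - 3.790·0.400000 = 2.984
Σt over all 5·11 pixels = 722933/5100 ≈ 141.7515686
V = pitch²·Σt = 1.37²·722933/5100 = 266.054

t(9,4)=2.984 V=266.054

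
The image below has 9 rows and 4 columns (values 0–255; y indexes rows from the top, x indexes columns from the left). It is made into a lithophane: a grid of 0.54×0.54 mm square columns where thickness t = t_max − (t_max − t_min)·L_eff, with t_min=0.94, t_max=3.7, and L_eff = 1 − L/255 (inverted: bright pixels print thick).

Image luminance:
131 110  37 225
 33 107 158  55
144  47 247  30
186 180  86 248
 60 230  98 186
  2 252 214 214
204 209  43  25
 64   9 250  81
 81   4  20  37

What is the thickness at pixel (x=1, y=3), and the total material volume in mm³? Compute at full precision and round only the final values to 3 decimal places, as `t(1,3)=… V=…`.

t(1,3)=2.888 V=23.461

span = t_max - t_min = 3.7 - 0.94 = 2.760
L(1,3) = 180, L_eff = 1 - 180/255 = 0.294118 (inverted)
t(1,3) = 3.7 - 2.760·0.294118 = 2.888
Σt over all 9·4 pixels = 170971/2125 ≈ 80.4569412
V = pitch²·Σt = 0.54²·170971/2125 = 23.461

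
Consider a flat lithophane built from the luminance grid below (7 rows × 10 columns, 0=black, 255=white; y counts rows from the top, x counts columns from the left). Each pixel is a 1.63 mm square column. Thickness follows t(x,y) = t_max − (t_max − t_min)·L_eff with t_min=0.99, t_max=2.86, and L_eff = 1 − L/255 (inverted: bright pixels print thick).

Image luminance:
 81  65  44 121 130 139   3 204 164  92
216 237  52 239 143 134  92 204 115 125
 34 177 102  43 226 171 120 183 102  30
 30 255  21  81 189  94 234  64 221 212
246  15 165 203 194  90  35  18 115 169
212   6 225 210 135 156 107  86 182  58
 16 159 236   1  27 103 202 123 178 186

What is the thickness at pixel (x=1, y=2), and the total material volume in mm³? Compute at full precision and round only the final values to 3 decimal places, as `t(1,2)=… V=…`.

span = t_max - t_min = 2.86 - 0.99 = 1.870
L(1,2) = 177, L_eff = 1 - 177/255 = 0.305882 (inverted)
t(1,2) = 2.86 - 1.870·0.305882 = 2.288
Σt over all 7·10 pixels = 203467/1500 ≈ 135.6446667
V = pitch²·Σt = 1.63²·203467/1500 = 360.394

t(1,2)=2.288 V=360.394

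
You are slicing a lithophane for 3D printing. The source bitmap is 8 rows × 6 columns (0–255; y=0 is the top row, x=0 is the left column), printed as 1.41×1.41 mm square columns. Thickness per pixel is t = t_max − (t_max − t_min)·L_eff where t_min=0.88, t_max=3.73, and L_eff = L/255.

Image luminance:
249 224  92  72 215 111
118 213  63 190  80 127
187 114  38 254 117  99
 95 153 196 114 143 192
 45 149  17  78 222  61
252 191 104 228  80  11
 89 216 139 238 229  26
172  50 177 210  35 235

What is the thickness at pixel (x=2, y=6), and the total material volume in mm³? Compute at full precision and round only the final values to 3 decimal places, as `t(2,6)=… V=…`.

t(2,6)=2.176 V=206.854

span = t_max - t_min = 3.73 - 0.88 = 2.850
L(2,6) = 139, L_eff = 139/255 = 0.545098
t(2,6) = 3.73 - 2.850·0.545098 = 2.176
Σt over all 8·6 pixels = 88439/850 ≈ 104.0458824
V = pitch²·Σt = 1.41²·88439/850 = 206.854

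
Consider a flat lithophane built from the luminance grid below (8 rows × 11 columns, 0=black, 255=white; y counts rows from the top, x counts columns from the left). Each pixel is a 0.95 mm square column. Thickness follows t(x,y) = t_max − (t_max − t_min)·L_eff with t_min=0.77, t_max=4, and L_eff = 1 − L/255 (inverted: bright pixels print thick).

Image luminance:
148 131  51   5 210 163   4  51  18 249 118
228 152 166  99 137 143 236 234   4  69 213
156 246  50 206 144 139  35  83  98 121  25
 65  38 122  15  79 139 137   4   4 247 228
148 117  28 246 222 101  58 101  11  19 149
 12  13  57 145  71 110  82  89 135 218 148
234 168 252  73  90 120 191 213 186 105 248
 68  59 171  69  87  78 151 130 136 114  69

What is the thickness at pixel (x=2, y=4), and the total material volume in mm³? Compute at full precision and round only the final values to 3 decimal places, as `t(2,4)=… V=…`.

t(2,4)=1.125 V=181.209

span = t_max - t_min = 4 - 0.77 = 3.230
L(2,4) = 28, L_eff = 1 - 28/255 = 0.890196 (inverted)
t(2,4) = 4 - 3.230·0.890196 = 1.125
Σt over all 8·11 pixels = 150589/750 ≈ 200.7853333
V = pitch²·Σt = 0.95²·150589/750 = 181.209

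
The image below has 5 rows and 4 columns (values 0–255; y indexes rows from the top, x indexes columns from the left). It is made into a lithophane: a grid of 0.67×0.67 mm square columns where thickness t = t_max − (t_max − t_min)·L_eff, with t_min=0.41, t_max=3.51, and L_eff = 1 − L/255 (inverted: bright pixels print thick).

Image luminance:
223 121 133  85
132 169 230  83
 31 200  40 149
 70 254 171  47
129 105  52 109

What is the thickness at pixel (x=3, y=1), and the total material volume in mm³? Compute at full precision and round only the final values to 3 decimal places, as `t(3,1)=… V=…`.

t(3,1)=1.419 V=17.504

span = t_max - t_min = 3.51 - 0.41 = 3.100
L(3,1) = 83, L_eff = 1 - 83/255 = 0.674510 (inverted)
t(3,1) = 3.51 - 3.100·0.674510 = 1.419
Σt over all 5·4 pixels = 5849/150 ≈ 38.9933333
V = pitch²·Σt = 0.67²·5849/150 = 17.504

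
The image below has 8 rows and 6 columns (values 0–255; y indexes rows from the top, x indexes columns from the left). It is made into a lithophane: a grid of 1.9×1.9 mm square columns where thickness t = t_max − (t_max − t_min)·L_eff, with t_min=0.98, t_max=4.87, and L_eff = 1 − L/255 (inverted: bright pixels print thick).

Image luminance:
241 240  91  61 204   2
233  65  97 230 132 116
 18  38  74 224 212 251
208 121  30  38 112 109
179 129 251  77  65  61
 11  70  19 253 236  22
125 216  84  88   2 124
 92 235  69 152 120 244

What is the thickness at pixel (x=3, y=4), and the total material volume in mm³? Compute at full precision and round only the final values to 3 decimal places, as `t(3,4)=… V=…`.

t(3,4)=2.155 V=504.146

span = t_max - t_min = 4.87 - 0.98 = 3.890
L(3,4) = 77, L_eff = 1 - 77/255 = 0.698039 (inverted)
t(3,4) = 4.87 - 3.890·0.698039 = 2.155
Σt over all 8·6 pixels = 3561139/25500 ≈ 139.6525098
V = pitch²·Σt = 1.9²·3561139/25500 = 504.146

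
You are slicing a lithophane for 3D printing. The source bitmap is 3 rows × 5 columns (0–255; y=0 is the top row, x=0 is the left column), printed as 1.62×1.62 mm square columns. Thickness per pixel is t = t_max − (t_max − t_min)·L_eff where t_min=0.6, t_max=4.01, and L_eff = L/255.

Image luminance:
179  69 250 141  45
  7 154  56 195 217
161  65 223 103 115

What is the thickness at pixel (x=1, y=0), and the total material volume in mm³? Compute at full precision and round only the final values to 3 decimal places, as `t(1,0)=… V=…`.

t(1,0)=3.087 V=88.370

span = t_max - t_min = 4.01 - 0.6 = 3.410
L(1,0) = 69, L_eff = 69/255 = 0.270588
t(1,0) = 4.01 - 3.410·0.270588 = 3.087
Σt over all 3·5 pixels = 57243/1700 ≈ 33.6723529
V = pitch²·Σt = 1.62²·57243/1700 = 88.370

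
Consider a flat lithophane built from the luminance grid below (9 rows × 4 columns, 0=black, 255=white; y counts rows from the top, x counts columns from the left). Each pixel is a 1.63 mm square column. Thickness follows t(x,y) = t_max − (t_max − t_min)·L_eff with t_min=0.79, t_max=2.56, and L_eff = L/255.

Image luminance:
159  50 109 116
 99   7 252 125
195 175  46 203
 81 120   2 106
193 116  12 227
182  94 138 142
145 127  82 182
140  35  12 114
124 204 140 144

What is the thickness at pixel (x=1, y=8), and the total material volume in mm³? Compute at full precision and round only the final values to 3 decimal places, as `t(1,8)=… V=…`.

t(1,8)=1.144 V=163.752

span = t_max - t_min = 2.56 - 0.79 = 1.770
L(1,8) = 204, L_eff = 204/255 = 0.800000
t(1,8) = 2.56 - 1.770·0.800000 = 1.144
Σt over all 9·4 pixels = 261939/4250 ≈ 61.6327059
V = pitch²·Σt = 1.63²·261939/4250 = 163.752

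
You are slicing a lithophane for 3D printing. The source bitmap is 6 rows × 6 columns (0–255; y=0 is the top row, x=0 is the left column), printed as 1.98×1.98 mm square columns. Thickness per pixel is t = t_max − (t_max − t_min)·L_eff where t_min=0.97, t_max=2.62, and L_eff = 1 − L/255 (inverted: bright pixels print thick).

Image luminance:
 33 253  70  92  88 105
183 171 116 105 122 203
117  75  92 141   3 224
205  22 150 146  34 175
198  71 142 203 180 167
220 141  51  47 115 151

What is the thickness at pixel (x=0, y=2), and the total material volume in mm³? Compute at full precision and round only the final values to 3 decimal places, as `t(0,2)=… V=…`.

span = t_max - t_min = 2.62 - 0.97 = 1.650
L(0,2) = 117, L_eff = 1 - 117/255 = 0.541176 (inverted)
t(0,2) = 2.62 - 1.650·0.541176 = 1.727
Σt over all 6·6 pixels = 22017/340 ≈ 64.7558824
V = pitch²·Σt = 1.98²·22017/340 = 253.869

t(0,2)=1.727 V=253.869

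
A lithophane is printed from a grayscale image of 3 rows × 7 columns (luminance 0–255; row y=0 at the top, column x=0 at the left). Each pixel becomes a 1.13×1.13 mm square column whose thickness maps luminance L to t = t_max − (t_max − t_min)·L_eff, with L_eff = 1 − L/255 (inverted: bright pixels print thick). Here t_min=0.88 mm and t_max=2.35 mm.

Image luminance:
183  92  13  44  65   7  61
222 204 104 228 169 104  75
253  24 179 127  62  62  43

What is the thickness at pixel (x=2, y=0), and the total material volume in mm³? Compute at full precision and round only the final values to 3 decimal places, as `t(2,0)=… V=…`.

span = t_max - t_min = 2.35 - 0.88 = 1.470
L(2,0) = 13, L_eff = 1 - 13/255 = 0.949020 (inverted)
t(2,0) = 2.35 - 1.470·0.949020 = 0.955
Σt over all 3·7 pixels = 270809/8500 ≈ 31.8598824
V = pitch²·Σt = 1.13²·270809/8500 = 40.682

t(2,0)=0.955 V=40.682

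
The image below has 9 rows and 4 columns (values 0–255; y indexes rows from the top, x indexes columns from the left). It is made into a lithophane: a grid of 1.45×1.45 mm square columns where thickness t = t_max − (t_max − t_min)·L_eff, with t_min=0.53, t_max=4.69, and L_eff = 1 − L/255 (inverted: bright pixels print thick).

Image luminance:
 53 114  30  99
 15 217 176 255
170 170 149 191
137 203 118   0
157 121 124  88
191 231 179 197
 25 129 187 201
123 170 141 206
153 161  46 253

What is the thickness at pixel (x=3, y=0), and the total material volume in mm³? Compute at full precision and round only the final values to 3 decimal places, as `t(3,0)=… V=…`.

span = t_max - t_min = 4.69 - 0.53 = 4.160
L(3,0) = 99, L_eff = 1 - 99/255 = 0.611765 (inverted)
t(3,0) = 4.69 - 4.160·0.611765 = 2.145
Σt over all 9·4 pixels = 132071/1275 ≈ 103.5850980
V = pitch²·Σt = 1.45²·132071/1275 = 217.788

t(3,0)=2.145 V=217.788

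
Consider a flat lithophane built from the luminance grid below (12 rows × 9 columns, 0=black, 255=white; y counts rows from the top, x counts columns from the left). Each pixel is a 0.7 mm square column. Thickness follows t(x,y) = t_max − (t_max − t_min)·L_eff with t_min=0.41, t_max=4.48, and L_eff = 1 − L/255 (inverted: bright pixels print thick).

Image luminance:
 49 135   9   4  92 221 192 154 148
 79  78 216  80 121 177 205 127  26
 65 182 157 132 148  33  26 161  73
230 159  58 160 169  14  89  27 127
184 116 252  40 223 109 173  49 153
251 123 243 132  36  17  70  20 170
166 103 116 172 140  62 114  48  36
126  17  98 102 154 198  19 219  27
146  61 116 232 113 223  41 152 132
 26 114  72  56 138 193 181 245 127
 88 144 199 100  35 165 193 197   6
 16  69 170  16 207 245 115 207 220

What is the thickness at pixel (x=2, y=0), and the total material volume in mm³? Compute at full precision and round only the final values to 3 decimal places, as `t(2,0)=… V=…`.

span = t_max - t_min = 4.48 - 0.41 = 4.070
L(2,0) = 9, L_eff = 1 - 9/255 = 0.964706 (inverted)
t(2,0) = 4.48 - 4.070·0.964706 = 0.554
Σt over all 12·9 pixels = 2161889/8500 ≈ 254.3398824
V = pitch²·Σt = 0.7²·2161889/8500 = 124.627

t(2,0)=0.554 V=124.627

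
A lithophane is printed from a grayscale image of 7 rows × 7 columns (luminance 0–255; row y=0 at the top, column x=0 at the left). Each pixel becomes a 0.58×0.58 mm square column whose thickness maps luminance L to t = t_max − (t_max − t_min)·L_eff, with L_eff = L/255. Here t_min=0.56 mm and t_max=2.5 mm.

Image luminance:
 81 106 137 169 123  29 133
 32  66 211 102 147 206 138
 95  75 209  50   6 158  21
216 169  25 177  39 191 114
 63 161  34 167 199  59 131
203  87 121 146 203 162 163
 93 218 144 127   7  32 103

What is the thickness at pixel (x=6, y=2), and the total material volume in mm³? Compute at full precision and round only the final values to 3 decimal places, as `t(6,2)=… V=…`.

span = t_max - t_min = 2.5 - 0.56 = 1.940
L(6,2) = 21, L_eff = 21/255 = 0.082353
t(6,2) = 2.5 - 1.940·0.082353 = 2.340
Σt over all 7·7 pixels = 58507/750 ≈ 78.0093333
V = pitch²·Σt = 0.58²·58507/750 = 26.242

t(6,2)=2.340 V=26.242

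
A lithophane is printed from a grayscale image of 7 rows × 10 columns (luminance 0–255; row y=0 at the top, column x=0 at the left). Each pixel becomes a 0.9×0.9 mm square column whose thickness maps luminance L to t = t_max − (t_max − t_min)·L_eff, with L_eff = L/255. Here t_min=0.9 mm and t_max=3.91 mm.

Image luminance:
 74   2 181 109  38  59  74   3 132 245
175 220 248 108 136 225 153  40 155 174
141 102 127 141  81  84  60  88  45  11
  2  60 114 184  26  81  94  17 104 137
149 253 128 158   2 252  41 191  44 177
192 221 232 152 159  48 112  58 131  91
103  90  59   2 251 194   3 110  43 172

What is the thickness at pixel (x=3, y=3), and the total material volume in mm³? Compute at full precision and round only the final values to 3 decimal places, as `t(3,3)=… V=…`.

span = t_max - t_min = 3.91 - 0.9 = 3.010
L(3,3) = 184, L_eff = 184/255 = 0.721569
t(3,3) = 3.91 - 3.010·0.721569 = 1.738
Σt over all 7·10 pixels = 2275441/12750 ≈ 178.4659608
V = pitch²·Σt = 0.9²·2275441/12750 = 144.557

t(3,3)=1.738 V=144.557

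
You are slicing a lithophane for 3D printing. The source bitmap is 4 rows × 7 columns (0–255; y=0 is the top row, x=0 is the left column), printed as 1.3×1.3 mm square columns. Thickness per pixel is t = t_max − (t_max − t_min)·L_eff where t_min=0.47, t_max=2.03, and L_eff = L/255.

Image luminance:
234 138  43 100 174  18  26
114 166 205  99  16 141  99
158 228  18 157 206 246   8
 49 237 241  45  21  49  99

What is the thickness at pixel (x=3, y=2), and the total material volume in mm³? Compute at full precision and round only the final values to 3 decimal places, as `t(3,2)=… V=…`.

t(3,2)=1.070 V=61.580

span = t_max - t_min = 2.03 - 0.47 = 1.560
L(3,2) = 157, L_eff = 157/255 = 0.615686
t(3,2) = 2.03 - 1.560·0.615686 = 1.070
Σt over all 4·7 pixels = 15486/425 ≈ 36.4376471
V = pitch²·Σt = 1.3²·15486/425 = 61.580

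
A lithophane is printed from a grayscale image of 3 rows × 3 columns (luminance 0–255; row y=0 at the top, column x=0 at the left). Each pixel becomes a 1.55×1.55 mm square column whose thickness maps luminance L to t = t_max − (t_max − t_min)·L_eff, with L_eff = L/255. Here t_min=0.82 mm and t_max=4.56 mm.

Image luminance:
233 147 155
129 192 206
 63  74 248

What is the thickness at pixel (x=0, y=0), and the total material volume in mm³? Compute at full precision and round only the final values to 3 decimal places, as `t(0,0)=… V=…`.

span = t_max - t_min = 4.56 - 0.82 = 3.740
L(0,0) = 233, L_eff = 233/255 = 0.913725
t(0,0) = 4.56 - 3.740·0.913725 = 1.143
Σt over all 3·3 pixels = 14863/750 ≈ 19.8173333
V = pitch²·Σt = 1.55²·14863/750 = 47.611

t(0,0)=1.143 V=47.611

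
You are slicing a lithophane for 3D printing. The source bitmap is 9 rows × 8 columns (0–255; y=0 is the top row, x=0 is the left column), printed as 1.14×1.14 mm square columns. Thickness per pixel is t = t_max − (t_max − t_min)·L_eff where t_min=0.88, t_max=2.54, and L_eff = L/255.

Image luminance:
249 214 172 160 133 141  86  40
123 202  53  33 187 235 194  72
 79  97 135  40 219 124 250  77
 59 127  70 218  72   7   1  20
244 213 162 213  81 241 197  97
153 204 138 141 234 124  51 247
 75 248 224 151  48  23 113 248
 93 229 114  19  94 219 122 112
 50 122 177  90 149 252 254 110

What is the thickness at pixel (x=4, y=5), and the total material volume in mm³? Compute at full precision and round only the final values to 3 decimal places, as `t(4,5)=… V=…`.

t(4,5)=1.017 V=153.366

span = t_max - t_min = 2.54 - 0.88 = 1.660
L(4,5) = 234, L_eff = 234/255 = 0.917647
t(4,5) = 2.54 - 1.660·0.917647 = 1.017
Σt over all 9·8 pixels = 12037/102 ≈ 118.0098039
V = pitch²·Σt = 1.14²·12037/102 = 153.366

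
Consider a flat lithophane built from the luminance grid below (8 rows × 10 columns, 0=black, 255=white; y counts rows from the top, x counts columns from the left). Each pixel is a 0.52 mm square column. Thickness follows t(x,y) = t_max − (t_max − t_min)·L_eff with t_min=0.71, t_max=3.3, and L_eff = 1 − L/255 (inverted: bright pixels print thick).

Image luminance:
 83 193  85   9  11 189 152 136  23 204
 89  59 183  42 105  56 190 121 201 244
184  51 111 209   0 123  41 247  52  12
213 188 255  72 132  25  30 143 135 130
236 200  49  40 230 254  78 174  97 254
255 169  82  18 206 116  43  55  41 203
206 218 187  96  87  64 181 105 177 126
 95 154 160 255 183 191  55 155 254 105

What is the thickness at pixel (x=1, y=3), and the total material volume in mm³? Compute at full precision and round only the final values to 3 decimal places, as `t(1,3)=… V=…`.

span = t_max - t_min = 3.3 - 0.71 = 2.590
L(1,3) = 188, L_eff = 1 - 188/255 = 0.262745 (inverted)
t(1,3) = 3.3 - 2.590·0.262745 = 2.619
Σt over all 8·10 pixels = 2094569/12750 ≈ 164.2799216
V = pitch²·Σt = 0.52²·2094569/12750 = 44.421

t(1,3)=2.619 V=44.421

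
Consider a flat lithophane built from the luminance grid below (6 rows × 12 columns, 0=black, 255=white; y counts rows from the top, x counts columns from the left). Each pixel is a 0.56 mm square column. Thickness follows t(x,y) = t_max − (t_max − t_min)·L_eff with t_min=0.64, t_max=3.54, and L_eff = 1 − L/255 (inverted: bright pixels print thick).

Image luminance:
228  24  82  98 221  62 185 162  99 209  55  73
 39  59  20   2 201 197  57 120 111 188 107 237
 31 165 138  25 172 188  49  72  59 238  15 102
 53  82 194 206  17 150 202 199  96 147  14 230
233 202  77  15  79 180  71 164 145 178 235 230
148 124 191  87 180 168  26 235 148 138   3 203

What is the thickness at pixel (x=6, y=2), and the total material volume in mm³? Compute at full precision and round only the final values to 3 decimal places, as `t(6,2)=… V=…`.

t(6,2)=1.197 V=47.048

span = t_max - t_min = 3.54 - 0.64 = 2.900
L(6,2) = 49, L_eff = 1 - 49/255 = 0.807843 (inverted)
t(6,2) = 3.54 - 2.900·0.807843 = 1.197
Σt over all 6·12 pixels = 191282/1275 ≈ 150.0250980
V = pitch²·Σt = 0.56²·191282/1275 = 47.048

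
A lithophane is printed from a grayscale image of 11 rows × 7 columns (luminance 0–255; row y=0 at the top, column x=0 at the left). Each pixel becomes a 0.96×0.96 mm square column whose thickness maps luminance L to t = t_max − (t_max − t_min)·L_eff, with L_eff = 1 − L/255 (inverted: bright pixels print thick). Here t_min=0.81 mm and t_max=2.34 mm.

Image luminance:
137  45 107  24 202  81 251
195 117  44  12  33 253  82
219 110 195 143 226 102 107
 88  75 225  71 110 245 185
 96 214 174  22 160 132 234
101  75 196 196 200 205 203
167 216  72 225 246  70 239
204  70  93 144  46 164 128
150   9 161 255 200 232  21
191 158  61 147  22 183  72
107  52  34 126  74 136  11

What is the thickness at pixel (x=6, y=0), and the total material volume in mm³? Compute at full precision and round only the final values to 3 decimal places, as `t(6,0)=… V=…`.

t(6,0)=2.316 V=114.866

span = t_max - t_min = 2.34 - 0.81 = 1.530
L(6,0) = 251, L_eff = 1 - 251/255 = 0.015686 (inverted)
t(6,0) = 2.34 - 1.530·0.015686 = 2.316
Σt over all 11·7 pixels = 124.638
V = pitch²·Σt = 0.96²·124.638 = 114.866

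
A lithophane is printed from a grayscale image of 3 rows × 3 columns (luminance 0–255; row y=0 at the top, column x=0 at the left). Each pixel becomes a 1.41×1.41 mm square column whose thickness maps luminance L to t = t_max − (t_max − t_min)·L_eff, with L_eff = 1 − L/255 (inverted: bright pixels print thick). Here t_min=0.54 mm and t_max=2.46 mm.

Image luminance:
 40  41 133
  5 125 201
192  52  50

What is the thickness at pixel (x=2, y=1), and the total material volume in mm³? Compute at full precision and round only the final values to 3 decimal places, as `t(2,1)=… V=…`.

span = t_max - t_min = 2.46 - 0.54 = 1.920
L(2,1) = 201, L_eff = 1 - 201/255 = 0.211765 (inverted)
t(2,1) = 2.46 - 1.920·0.211765 = 2.053
Σt over all 3·3 pixels = 47503/4250 ≈ 11.1771765
V = pitch²·Σt = 1.41²·47503/4250 = 22.221

t(2,1)=2.053 V=22.221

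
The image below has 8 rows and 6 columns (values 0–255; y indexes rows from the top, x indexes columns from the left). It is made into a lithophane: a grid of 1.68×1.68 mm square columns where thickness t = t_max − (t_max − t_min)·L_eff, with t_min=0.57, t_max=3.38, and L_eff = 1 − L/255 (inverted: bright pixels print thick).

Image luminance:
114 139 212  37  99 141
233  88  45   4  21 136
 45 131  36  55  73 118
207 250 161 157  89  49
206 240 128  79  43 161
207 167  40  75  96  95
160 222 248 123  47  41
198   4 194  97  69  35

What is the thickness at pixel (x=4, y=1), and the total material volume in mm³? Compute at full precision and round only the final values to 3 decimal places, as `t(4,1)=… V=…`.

span = t_max - t_min = 3.38 - 0.57 = 2.810
L(4,1) = 21, L_eff = 1 - 21/255 = 0.917647 (inverted)
t(4,1) = 3.38 - 2.810·0.917647 = 0.801
Σt over all 8·6 pixels = 455099/5100 ≈ 89.2350980
V = pitch²·Σt = 1.68²·455099/5100 = 251.857

t(4,1)=0.801 V=251.857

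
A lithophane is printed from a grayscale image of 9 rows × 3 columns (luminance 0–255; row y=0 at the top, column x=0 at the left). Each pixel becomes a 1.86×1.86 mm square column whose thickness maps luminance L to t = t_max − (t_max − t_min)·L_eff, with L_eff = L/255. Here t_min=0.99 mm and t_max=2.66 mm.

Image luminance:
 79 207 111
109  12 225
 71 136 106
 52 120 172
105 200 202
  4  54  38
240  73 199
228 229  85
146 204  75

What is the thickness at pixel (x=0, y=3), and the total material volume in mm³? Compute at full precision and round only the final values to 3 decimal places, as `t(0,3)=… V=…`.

t(0,3)=2.319 V=169.577

span = t_max - t_min = 2.66 - 0.99 = 1.670
L(0,3) = 52, L_eff = 52/255 = 0.203922
t(0,3) = 2.66 - 1.670·0.203922 = 2.319
Σt over all 9·3 pixels = 312479/6375 ≈ 49.0163137
V = pitch²·Σt = 1.86²·312479/6375 = 169.577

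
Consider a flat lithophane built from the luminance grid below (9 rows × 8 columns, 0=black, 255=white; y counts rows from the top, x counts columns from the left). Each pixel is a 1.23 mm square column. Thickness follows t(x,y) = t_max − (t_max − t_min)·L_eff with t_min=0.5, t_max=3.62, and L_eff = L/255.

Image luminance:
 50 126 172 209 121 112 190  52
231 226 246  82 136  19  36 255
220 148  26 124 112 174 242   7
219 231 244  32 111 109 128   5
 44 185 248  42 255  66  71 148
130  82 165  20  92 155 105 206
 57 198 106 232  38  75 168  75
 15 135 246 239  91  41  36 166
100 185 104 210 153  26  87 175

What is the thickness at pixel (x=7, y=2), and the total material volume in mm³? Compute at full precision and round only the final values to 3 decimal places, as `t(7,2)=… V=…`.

span = t_max - t_min = 3.62 - 0.5 = 3.120
L(7,2) = 7, L_eff = 7/255 = 0.027451
t(7,2) = 3.62 - 3.120·0.027451 = 3.534
Σt over all 9·8 pixels = 146.032
V = pitch²·Σt = 1.23²·146.032 = 220.932

t(7,2)=3.534 V=220.932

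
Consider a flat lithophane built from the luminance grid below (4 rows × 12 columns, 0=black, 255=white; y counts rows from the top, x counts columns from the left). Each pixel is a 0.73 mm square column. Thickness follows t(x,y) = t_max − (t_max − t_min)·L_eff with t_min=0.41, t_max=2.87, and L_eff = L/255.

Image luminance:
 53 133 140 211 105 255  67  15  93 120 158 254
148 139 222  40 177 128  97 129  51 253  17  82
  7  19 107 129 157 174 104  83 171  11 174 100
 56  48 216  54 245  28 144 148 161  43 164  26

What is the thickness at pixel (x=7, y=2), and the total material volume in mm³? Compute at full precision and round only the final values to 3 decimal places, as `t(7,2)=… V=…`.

t(7,2)=2.069 V=44.335

span = t_max - t_min = 2.87 - 0.41 = 2.460
L(7,2) = 83, L_eff = 83/255 = 0.325490
t(7,2) = 2.87 - 2.460·0.325490 = 2.069
Σt over all 4·12 pixels = 176792/2125 ≈ 83.1962353
V = pitch²·Σt = 0.73²·176792/2125 = 44.335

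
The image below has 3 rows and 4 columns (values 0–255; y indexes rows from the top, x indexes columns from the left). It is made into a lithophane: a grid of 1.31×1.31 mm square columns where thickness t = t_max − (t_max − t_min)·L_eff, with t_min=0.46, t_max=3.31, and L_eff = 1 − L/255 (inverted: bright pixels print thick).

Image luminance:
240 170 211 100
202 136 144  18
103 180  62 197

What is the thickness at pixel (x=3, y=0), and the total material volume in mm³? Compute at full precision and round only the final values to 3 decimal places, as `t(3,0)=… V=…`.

span = t_max - t_min = 3.31 - 0.46 = 2.850
L(3,0) = 100, L_eff = 1 - 100/255 = 0.607843 (inverted)
t(3,0) = 3.31 - 2.850·0.607843 = 1.578
Σt over all 3·4 pixels = 42881/1700 ≈ 25.2241176
V = pitch²·Σt = 1.31²·42881/1700 = 43.287

t(3,0)=1.578 V=43.287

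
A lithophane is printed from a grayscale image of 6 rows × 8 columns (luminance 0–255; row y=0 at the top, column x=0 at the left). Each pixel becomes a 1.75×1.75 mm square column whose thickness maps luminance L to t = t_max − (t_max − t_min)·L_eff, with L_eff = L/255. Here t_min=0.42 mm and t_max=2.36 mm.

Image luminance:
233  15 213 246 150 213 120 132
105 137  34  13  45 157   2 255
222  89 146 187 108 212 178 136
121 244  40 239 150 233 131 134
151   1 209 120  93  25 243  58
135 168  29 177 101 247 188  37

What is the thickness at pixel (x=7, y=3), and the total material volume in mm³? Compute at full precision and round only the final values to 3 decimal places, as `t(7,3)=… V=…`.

span = t_max - t_min = 2.36 - 0.42 = 1.940
L(7,3) = 134, L_eff = 134/255 = 0.525490
t(7,3) = 2.36 - 1.940·0.525490 = 1.341
Σt over all 6·8 pixels = 400993/6375 ≈ 62.9008627
V = pitch²·Σt = 1.75²·400993/6375 = 192.634

t(7,3)=1.341 V=192.634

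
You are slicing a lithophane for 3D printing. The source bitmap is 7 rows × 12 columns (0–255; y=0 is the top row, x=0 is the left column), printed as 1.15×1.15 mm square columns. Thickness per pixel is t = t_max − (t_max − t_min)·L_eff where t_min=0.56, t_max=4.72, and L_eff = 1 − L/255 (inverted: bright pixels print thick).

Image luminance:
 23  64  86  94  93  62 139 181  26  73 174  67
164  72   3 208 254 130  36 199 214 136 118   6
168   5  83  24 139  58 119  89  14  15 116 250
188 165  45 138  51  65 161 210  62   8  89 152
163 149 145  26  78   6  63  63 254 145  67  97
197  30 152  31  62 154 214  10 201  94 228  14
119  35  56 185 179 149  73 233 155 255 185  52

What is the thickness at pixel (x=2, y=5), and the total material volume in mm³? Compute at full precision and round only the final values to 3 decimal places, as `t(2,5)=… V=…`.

span = t_max - t_min = 4.72 - 0.56 = 4.160
L(2,5) = 152, L_eff = 1 - 152/255 = 0.403922 (inverted)
t(2,5) = 4.72 - 4.160·0.403922 = 3.040
Σt over all 7·12 pixels = 50912/255 ≈ 199.6549020
V = pitch²·Σt = 1.15²·50912/255 = 264.044

t(2,5)=3.040 V=264.044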